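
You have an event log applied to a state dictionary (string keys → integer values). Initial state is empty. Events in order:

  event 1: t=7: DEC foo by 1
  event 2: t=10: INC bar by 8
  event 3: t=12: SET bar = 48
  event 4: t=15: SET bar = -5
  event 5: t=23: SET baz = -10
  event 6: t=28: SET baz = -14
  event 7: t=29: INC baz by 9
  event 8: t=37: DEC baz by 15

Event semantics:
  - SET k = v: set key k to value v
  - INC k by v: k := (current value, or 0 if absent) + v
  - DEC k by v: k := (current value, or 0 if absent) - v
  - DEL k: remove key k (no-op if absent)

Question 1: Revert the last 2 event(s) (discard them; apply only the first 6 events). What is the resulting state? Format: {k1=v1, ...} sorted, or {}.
Keep first 6 events (discard last 2):
  after event 1 (t=7: DEC foo by 1): {foo=-1}
  after event 2 (t=10: INC bar by 8): {bar=8, foo=-1}
  after event 3 (t=12: SET bar = 48): {bar=48, foo=-1}
  after event 4 (t=15: SET bar = -5): {bar=-5, foo=-1}
  after event 5 (t=23: SET baz = -10): {bar=-5, baz=-10, foo=-1}
  after event 6 (t=28: SET baz = -14): {bar=-5, baz=-14, foo=-1}

Answer: {bar=-5, baz=-14, foo=-1}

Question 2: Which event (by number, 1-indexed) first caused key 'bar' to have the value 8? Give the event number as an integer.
Looking for first event where bar becomes 8:
  event 2: bar (absent) -> 8  <-- first match

Answer: 2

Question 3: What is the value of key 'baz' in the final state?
Track key 'baz' through all 8 events:
  event 1 (t=7: DEC foo by 1): baz unchanged
  event 2 (t=10: INC bar by 8): baz unchanged
  event 3 (t=12: SET bar = 48): baz unchanged
  event 4 (t=15: SET bar = -5): baz unchanged
  event 5 (t=23: SET baz = -10): baz (absent) -> -10
  event 6 (t=28: SET baz = -14): baz -10 -> -14
  event 7 (t=29: INC baz by 9): baz -14 -> -5
  event 8 (t=37: DEC baz by 15): baz -5 -> -20
Final: baz = -20

Answer: -20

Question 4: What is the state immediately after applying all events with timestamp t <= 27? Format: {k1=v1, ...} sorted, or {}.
Answer: {bar=-5, baz=-10, foo=-1}

Derivation:
Apply events with t <= 27 (5 events):
  after event 1 (t=7: DEC foo by 1): {foo=-1}
  after event 2 (t=10: INC bar by 8): {bar=8, foo=-1}
  after event 3 (t=12: SET bar = 48): {bar=48, foo=-1}
  after event 4 (t=15: SET bar = -5): {bar=-5, foo=-1}
  after event 5 (t=23: SET baz = -10): {bar=-5, baz=-10, foo=-1}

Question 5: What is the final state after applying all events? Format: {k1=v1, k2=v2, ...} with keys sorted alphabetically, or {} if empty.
Answer: {bar=-5, baz=-20, foo=-1}

Derivation:
  after event 1 (t=7: DEC foo by 1): {foo=-1}
  after event 2 (t=10: INC bar by 8): {bar=8, foo=-1}
  after event 3 (t=12: SET bar = 48): {bar=48, foo=-1}
  after event 4 (t=15: SET bar = -5): {bar=-5, foo=-1}
  after event 5 (t=23: SET baz = -10): {bar=-5, baz=-10, foo=-1}
  after event 6 (t=28: SET baz = -14): {bar=-5, baz=-14, foo=-1}
  after event 7 (t=29: INC baz by 9): {bar=-5, baz=-5, foo=-1}
  after event 8 (t=37: DEC baz by 15): {bar=-5, baz=-20, foo=-1}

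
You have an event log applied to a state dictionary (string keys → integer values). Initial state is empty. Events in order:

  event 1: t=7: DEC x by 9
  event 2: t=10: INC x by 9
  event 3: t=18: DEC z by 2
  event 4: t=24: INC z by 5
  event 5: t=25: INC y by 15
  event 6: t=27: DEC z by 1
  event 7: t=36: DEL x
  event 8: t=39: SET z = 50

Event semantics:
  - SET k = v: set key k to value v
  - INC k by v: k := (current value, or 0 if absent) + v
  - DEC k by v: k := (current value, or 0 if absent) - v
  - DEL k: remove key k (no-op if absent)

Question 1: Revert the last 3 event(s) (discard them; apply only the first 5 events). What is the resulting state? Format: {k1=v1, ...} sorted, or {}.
Keep first 5 events (discard last 3):
  after event 1 (t=7: DEC x by 9): {x=-9}
  after event 2 (t=10: INC x by 9): {x=0}
  after event 3 (t=18: DEC z by 2): {x=0, z=-2}
  after event 4 (t=24: INC z by 5): {x=0, z=3}
  after event 5 (t=25: INC y by 15): {x=0, y=15, z=3}

Answer: {x=0, y=15, z=3}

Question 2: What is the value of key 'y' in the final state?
Answer: 15

Derivation:
Track key 'y' through all 8 events:
  event 1 (t=7: DEC x by 9): y unchanged
  event 2 (t=10: INC x by 9): y unchanged
  event 3 (t=18: DEC z by 2): y unchanged
  event 4 (t=24: INC z by 5): y unchanged
  event 5 (t=25: INC y by 15): y (absent) -> 15
  event 6 (t=27: DEC z by 1): y unchanged
  event 7 (t=36: DEL x): y unchanged
  event 8 (t=39: SET z = 50): y unchanged
Final: y = 15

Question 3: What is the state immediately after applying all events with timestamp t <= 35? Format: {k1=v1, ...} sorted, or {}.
Answer: {x=0, y=15, z=2}

Derivation:
Apply events with t <= 35 (6 events):
  after event 1 (t=7: DEC x by 9): {x=-9}
  after event 2 (t=10: INC x by 9): {x=0}
  after event 3 (t=18: DEC z by 2): {x=0, z=-2}
  after event 4 (t=24: INC z by 5): {x=0, z=3}
  after event 5 (t=25: INC y by 15): {x=0, y=15, z=3}
  after event 6 (t=27: DEC z by 1): {x=0, y=15, z=2}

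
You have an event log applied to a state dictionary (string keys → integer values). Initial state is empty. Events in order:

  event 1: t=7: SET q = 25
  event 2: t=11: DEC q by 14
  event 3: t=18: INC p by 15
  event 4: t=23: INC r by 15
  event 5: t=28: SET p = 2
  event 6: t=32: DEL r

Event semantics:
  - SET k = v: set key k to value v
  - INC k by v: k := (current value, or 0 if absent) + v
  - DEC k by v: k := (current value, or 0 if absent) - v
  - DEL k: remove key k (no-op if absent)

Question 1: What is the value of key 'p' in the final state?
Track key 'p' through all 6 events:
  event 1 (t=7: SET q = 25): p unchanged
  event 2 (t=11: DEC q by 14): p unchanged
  event 3 (t=18: INC p by 15): p (absent) -> 15
  event 4 (t=23: INC r by 15): p unchanged
  event 5 (t=28: SET p = 2): p 15 -> 2
  event 6 (t=32: DEL r): p unchanged
Final: p = 2

Answer: 2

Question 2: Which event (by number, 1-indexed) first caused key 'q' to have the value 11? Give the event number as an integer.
Answer: 2

Derivation:
Looking for first event where q becomes 11:
  event 1: q = 25
  event 2: q 25 -> 11  <-- first match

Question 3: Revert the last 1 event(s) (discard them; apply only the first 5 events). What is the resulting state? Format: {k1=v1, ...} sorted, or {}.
Answer: {p=2, q=11, r=15}

Derivation:
Keep first 5 events (discard last 1):
  after event 1 (t=7: SET q = 25): {q=25}
  after event 2 (t=11: DEC q by 14): {q=11}
  after event 3 (t=18: INC p by 15): {p=15, q=11}
  after event 4 (t=23: INC r by 15): {p=15, q=11, r=15}
  after event 5 (t=28: SET p = 2): {p=2, q=11, r=15}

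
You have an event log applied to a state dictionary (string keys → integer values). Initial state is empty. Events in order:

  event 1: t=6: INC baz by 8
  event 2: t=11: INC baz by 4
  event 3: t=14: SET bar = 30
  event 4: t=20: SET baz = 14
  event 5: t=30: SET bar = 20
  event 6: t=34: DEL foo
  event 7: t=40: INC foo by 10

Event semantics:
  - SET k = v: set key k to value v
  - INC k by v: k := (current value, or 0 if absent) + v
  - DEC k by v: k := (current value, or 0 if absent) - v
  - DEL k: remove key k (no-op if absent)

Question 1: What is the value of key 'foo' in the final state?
Track key 'foo' through all 7 events:
  event 1 (t=6: INC baz by 8): foo unchanged
  event 2 (t=11: INC baz by 4): foo unchanged
  event 3 (t=14: SET bar = 30): foo unchanged
  event 4 (t=20: SET baz = 14): foo unchanged
  event 5 (t=30: SET bar = 20): foo unchanged
  event 6 (t=34: DEL foo): foo (absent) -> (absent)
  event 7 (t=40: INC foo by 10): foo (absent) -> 10
Final: foo = 10

Answer: 10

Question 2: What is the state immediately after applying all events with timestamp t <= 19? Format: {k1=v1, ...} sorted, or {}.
Answer: {bar=30, baz=12}

Derivation:
Apply events with t <= 19 (3 events):
  after event 1 (t=6: INC baz by 8): {baz=8}
  after event 2 (t=11: INC baz by 4): {baz=12}
  after event 3 (t=14: SET bar = 30): {bar=30, baz=12}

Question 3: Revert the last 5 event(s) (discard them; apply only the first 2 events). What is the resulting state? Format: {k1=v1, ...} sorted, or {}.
Answer: {baz=12}

Derivation:
Keep first 2 events (discard last 5):
  after event 1 (t=6: INC baz by 8): {baz=8}
  after event 2 (t=11: INC baz by 4): {baz=12}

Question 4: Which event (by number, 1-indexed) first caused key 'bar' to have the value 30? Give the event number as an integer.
Answer: 3

Derivation:
Looking for first event where bar becomes 30:
  event 3: bar (absent) -> 30  <-- first match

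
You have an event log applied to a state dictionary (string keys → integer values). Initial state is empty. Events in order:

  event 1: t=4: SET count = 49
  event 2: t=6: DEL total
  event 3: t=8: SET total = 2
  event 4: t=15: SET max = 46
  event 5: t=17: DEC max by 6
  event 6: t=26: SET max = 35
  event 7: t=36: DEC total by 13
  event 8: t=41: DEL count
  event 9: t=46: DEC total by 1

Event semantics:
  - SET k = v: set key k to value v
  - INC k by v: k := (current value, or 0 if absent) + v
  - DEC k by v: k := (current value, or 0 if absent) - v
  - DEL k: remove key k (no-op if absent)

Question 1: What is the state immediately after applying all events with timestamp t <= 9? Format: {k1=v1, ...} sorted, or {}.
Answer: {count=49, total=2}

Derivation:
Apply events with t <= 9 (3 events):
  after event 1 (t=4: SET count = 49): {count=49}
  after event 2 (t=6: DEL total): {count=49}
  after event 3 (t=8: SET total = 2): {count=49, total=2}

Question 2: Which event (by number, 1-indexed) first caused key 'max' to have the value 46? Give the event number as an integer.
Looking for first event where max becomes 46:
  event 4: max (absent) -> 46  <-- first match

Answer: 4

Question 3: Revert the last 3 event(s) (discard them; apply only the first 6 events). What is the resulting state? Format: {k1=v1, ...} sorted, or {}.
Keep first 6 events (discard last 3):
  after event 1 (t=4: SET count = 49): {count=49}
  after event 2 (t=6: DEL total): {count=49}
  after event 3 (t=8: SET total = 2): {count=49, total=2}
  after event 4 (t=15: SET max = 46): {count=49, max=46, total=2}
  after event 5 (t=17: DEC max by 6): {count=49, max=40, total=2}
  after event 6 (t=26: SET max = 35): {count=49, max=35, total=2}

Answer: {count=49, max=35, total=2}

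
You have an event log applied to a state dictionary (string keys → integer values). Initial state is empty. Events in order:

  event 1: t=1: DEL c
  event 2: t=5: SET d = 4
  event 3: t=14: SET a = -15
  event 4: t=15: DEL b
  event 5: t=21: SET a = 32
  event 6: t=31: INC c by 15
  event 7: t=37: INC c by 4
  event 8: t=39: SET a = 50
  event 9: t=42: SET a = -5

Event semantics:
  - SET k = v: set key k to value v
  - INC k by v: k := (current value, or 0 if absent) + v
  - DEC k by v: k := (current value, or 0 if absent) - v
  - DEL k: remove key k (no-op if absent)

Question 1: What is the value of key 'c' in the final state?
Answer: 19

Derivation:
Track key 'c' through all 9 events:
  event 1 (t=1: DEL c): c (absent) -> (absent)
  event 2 (t=5: SET d = 4): c unchanged
  event 3 (t=14: SET a = -15): c unchanged
  event 4 (t=15: DEL b): c unchanged
  event 5 (t=21: SET a = 32): c unchanged
  event 6 (t=31: INC c by 15): c (absent) -> 15
  event 7 (t=37: INC c by 4): c 15 -> 19
  event 8 (t=39: SET a = 50): c unchanged
  event 9 (t=42: SET a = -5): c unchanged
Final: c = 19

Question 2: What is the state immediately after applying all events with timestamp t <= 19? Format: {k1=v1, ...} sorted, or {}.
Apply events with t <= 19 (4 events):
  after event 1 (t=1: DEL c): {}
  after event 2 (t=5: SET d = 4): {d=4}
  after event 3 (t=14: SET a = -15): {a=-15, d=4}
  after event 4 (t=15: DEL b): {a=-15, d=4}

Answer: {a=-15, d=4}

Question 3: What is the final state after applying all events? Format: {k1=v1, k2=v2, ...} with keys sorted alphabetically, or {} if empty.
  after event 1 (t=1: DEL c): {}
  after event 2 (t=5: SET d = 4): {d=4}
  after event 3 (t=14: SET a = -15): {a=-15, d=4}
  after event 4 (t=15: DEL b): {a=-15, d=4}
  after event 5 (t=21: SET a = 32): {a=32, d=4}
  after event 6 (t=31: INC c by 15): {a=32, c=15, d=4}
  after event 7 (t=37: INC c by 4): {a=32, c=19, d=4}
  after event 8 (t=39: SET a = 50): {a=50, c=19, d=4}
  after event 9 (t=42: SET a = -5): {a=-5, c=19, d=4}

Answer: {a=-5, c=19, d=4}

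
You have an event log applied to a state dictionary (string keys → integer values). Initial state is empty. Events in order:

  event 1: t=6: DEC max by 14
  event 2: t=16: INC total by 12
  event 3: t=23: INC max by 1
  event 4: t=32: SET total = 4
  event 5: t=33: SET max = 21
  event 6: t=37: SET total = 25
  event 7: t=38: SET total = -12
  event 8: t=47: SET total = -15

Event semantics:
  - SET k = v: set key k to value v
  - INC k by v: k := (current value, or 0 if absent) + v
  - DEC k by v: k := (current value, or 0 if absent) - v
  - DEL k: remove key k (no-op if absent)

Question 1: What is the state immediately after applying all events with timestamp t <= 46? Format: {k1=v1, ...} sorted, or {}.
Apply events with t <= 46 (7 events):
  after event 1 (t=6: DEC max by 14): {max=-14}
  after event 2 (t=16: INC total by 12): {max=-14, total=12}
  after event 3 (t=23: INC max by 1): {max=-13, total=12}
  after event 4 (t=32: SET total = 4): {max=-13, total=4}
  after event 5 (t=33: SET max = 21): {max=21, total=4}
  after event 6 (t=37: SET total = 25): {max=21, total=25}
  after event 7 (t=38: SET total = -12): {max=21, total=-12}

Answer: {max=21, total=-12}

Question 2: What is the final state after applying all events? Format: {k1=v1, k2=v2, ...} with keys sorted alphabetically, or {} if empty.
  after event 1 (t=6: DEC max by 14): {max=-14}
  after event 2 (t=16: INC total by 12): {max=-14, total=12}
  after event 3 (t=23: INC max by 1): {max=-13, total=12}
  after event 4 (t=32: SET total = 4): {max=-13, total=4}
  after event 5 (t=33: SET max = 21): {max=21, total=4}
  after event 6 (t=37: SET total = 25): {max=21, total=25}
  after event 7 (t=38: SET total = -12): {max=21, total=-12}
  after event 8 (t=47: SET total = -15): {max=21, total=-15}

Answer: {max=21, total=-15}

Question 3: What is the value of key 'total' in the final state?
Answer: -15

Derivation:
Track key 'total' through all 8 events:
  event 1 (t=6: DEC max by 14): total unchanged
  event 2 (t=16: INC total by 12): total (absent) -> 12
  event 3 (t=23: INC max by 1): total unchanged
  event 4 (t=32: SET total = 4): total 12 -> 4
  event 5 (t=33: SET max = 21): total unchanged
  event 6 (t=37: SET total = 25): total 4 -> 25
  event 7 (t=38: SET total = -12): total 25 -> -12
  event 8 (t=47: SET total = -15): total -12 -> -15
Final: total = -15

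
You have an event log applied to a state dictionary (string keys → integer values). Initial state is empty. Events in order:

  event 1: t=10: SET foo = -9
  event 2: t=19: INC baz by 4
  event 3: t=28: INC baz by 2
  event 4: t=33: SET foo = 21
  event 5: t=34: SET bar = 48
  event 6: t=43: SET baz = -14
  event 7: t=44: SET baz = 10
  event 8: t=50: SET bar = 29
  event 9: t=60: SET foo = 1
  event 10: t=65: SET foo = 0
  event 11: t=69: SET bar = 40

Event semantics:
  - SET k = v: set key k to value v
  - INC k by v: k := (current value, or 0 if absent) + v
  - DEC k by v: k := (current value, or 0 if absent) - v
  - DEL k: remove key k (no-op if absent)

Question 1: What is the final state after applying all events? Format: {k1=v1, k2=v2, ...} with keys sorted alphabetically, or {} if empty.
  after event 1 (t=10: SET foo = -9): {foo=-9}
  after event 2 (t=19: INC baz by 4): {baz=4, foo=-9}
  after event 3 (t=28: INC baz by 2): {baz=6, foo=-9}
  after event 4 (t=33: SET foo = 21): {baz=6, foo=21}
  after event 5 (t=34: SET bar = 48): {bar=48, baz=6, foo=21}
  after event 6 (t=43: SET baz = -14): {bar=48, baz=-14, foo=21}
  after event 7 (t=44: SET baz = 10): {bar=48, baz=10, foo=21}
  after event 8 (t=50: SET bar = 29): {bar=29, baz=10, foo=21}
  after event 9 (t=60: SET foo = 1): {bar=29, baz=10, foo=1}
  after event 10 (t=65: SET foo = 0): {bar=29, baz=10, foo=0}
  after event 11 (t=69: SET bar = 40): {bar=40, baz=10, foo=0}

Answer: {bar=40, baz=10, foo=0}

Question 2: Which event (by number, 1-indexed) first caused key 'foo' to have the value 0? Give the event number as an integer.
Looking for first event where foo becomes 0:
  event 1: foo = -9
  event 2: foo = -9
  event 3: foo = -9
  event 4: foo = 21
  event 5: foo = 21
  event 6: foo = 21
  event 7: foo = 21
  event 8: foo = 21
  event 9: foo = 1
  event 10: foo 1 -> 0  <-- first match

Answer: 10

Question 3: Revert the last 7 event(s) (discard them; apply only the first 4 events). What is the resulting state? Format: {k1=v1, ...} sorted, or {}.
Answer: {baz=6, foo=21}

Derivation:
Keep first 4 events (discard last 7):
  after event 1 (t=10: SET foo = -9): {foo=-9}
  after event 2 (t=19: INC baz by 4): {baz=4, foo=-9}
  after event 3 (t=28: INC baz by 2): {baz=6, foo=-9}
  after event 4 (t=33: SET foo = 21): {baz=6, foo=21}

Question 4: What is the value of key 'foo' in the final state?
Answer: 0

Derivation:
Track key 'foo' through all 11 events:
  event 1 (t=10: SET foo = -9): foo (absent) -> -9
  event 2 (t=19: INC baz by 4): foo unchanged
  event 3 (t=28: INC baz by 2): foo unchanged
  event 4 (t=33: SET foo = 21): foo -9 -> 21
  event 5 (t=34: SET bar = 48): foo unchanged
  event 6 (t=43: SET baz = -14): foo unchanged
  event 7 (t=44: SET baz = 10): foo unchanged
  event 8 (t=50: SET bar = 29): foo unchanged
  event 9 (t=60: SET foo = 1): foo 21 -> 1
  event 10 (t=65: SET foo = 0): foo 1 -> 0
  event 11 (t=69: SET bar = 40): foo unchanged
Final: foo = 0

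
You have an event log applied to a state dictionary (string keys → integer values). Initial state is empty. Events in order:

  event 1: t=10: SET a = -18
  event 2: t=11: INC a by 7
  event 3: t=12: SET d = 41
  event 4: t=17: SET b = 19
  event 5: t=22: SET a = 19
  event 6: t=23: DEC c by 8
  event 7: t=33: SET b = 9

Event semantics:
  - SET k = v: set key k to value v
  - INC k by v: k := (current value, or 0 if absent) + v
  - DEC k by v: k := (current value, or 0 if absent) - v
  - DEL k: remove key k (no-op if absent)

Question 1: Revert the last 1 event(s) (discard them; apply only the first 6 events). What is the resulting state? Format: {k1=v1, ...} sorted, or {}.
Keep first 6 events (discard last 1):
  after event 1 (t=10: SET a = -18): {a=-18}
  after event 2 (t=11: INC a by 7): {a=-11}
  after event 3 (t=12: SET d = 41): {a=-11, d=41}
  after event 4 (t=17: SET b = 19): {a=-11, b=19, d=41}
  after event 5 (t=22: SET a = 19): {a=19, b=19, d=41}
  after event 6 (t=23: DEC c by 8): {a=19, b=19, c=-8, d=41}

Answer: {a=19, b=19, c=-8, d=41}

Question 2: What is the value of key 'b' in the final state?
Answer: 9

Derivation:
Track key 'b' through all 7 events:
  event 1 (t=10: SET a = -18): b unchanged
  event 2 (t=11: INC a by 7): b unchanged
  event 3 (t=12: SET d = 41): b unchanged
  event 4 (t=17: SET b = 19): b (absent) -> 19
  event 5 (t=22: SET a = 19): b unchanged
  event 6 (t=23: DEC c by 8): b unchanged
  event 7 (t=33: SET b = 9): b 19 -> 9
Final: b = 9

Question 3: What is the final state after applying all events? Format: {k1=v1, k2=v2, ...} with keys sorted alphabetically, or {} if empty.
Answer: {a=19, b=9, c=-8, d=41}

Derivation:
  after event 1 (t=10: SET a = -18): {a=-18}
  after event 2 (t=11: INC a by 7): {a=-11}
  after event 3 (t=12: SET d = 41): {a=-11, d=41}
  after event 4 (t=17: SET b = 19): {a=-11, b=19, d=41}
  after event 5 (t=22: SET a = 19): {a=19, b=19, d=41}
  after event 6 (t=23: DEC c by 8): {a=19, b=19, c=-8, d=41}
  after event 7 (t=33: SET b = 9): {a=19, b=9, c=-8, d=41}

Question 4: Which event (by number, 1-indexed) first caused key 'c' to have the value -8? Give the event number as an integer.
Looking for first event where c becomes -8:
  event 6: c (absent) -> -8  <-- first match

Answer: 6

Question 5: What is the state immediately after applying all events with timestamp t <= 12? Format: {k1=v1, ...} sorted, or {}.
Answer: {a=-11, d=41}

Derivation:
Apply events with t <= 12 (3 events):
  after event 1 (t=10: SET a = -18): {a=-18}
  after event 2 (t=11: INC a by 7): {a=-11}
  after event 3 (t=12: SET d = 41): {a=-11, d=41}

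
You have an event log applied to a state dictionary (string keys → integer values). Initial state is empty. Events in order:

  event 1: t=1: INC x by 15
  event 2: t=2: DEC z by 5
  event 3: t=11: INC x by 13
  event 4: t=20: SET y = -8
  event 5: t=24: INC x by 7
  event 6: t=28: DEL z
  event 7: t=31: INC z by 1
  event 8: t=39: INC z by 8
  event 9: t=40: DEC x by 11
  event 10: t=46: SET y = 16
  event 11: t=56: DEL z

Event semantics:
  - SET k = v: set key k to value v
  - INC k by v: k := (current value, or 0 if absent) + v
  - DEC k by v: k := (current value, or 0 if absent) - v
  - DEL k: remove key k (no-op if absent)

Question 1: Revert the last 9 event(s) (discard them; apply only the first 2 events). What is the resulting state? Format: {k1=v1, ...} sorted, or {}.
Answer: {x=15, z=-5}

Derivation:
Keep first 2 events (discard last 9):
  after event 1 (t=1: INC x by 15): {x=15}
  after event 2 (t=2: DEC z by 5): {x=15, z=-5}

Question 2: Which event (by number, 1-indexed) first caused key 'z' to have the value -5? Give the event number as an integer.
Looking for first event where z becomes -5:
  event 2: z (absent) -> -5  <-- first match

Answer: 2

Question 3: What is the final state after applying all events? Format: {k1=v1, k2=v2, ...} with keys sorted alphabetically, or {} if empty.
  after event 1 (t=1: INC x by 15): {x=15}
  after event 2 (t=2: DEC z by 5): {x=15, z=-5}
  after event 3 (t=11: INC x by 13): {x=28, z=-5}
  after event 4 (t=20: SET y = -8): {x=28, y=-8, z=-5}
  after event 5 (t=24: INC x by 7): {x=35, y=-8, z=-5}
  after event 6 (t=28: DEL z): {x=35, y=-8}
  after event 7 (t=31: INC z by 1): {x=35, y=-8, z=1}
  after event 8 (t=39: INC z by 8): {x=35, y=-8, z=9}
  after event 9 (t=40: DEC x by 11): {x=24, y=-8, z=9}
  after event 10 (t=46: SET y = 16): {x=24, y=16, z=9}
  after event 11 (t=56: DEL z): {x=24, y=16}

Answer: {x=24, y=16}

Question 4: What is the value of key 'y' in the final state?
Track key 'y' through all 11 events:
  event 1 (t=1: INC x by 15): y unchanged
  event 2 (t=2: DEC z by 5): y unchanged
  event 3 (t=11: INC x by 13): y unchanged
  event 4 (t=20: SET y = -8): y (absent) -> -8
  event 5 (t=24: INC x by 7): y unchanged
  event 6 (t=28: DEL z): y unchanged
  event 7 (t=31: INC z by 1): y unchanged
  event 8 (t=39: INC z by 8): y unchanged
  event 9 (t=40: DEC x by 11): y unchanged
  event 10 (t=46: SET y = 16): y -8 -> 16
  event 11 (t=56: DEL z): y unchanged
Final: y = 16

Answer: 16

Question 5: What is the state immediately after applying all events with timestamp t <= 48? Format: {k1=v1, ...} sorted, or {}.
Answer: {x=24, y=16, z=9}

Derivation:
Apply events with t <= 48 (10 events):
  after event 1 (t=1: INC x by 15): {x=15}
  after event 2 (t=2: DEC z by 5): {x=15, z=-5}
  after event 3 (t=11: INC x by 13): {x=28, z=-5}
  after event 4 (t=20: SET y = -8): {x=28, y=-8, z=-5}
  after event 5 (t=24: INC x by 7): {x=35, y=-8, z=-5}
  after event 6 (t=28: DEL z): {x=35, y=-8}
  after event 7 (t=31: INC z by 1): {x=35, y=-8, z=1}
  after event 8 (t=39: INC z by 8): {x=35, y=-8, z=9}
  after event 9 (t=40: DEC x by 11): {x=24, y=-8, z=9}
  after event 10 (t=46: SET y = 16): {x=24, y=16, z=9}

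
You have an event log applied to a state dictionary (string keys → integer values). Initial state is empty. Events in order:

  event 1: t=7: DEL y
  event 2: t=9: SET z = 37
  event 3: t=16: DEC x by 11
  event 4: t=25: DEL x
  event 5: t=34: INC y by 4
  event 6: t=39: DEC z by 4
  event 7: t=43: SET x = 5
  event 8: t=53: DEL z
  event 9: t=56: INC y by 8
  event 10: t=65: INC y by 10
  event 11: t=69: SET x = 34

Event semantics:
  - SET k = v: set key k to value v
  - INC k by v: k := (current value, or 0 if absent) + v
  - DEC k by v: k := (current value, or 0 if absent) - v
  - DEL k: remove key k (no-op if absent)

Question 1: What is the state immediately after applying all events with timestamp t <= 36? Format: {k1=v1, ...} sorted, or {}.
Answer: {y=4, z=37}

Derivation:
Apply events with t <= 36 (5 events):
  after event 1 (t=7: DEL y): {}
  after event 2 (t=9: SET z = 37): {z=37}
  after event 3 (t=16: DEC x by 11): {x=-11, z=37}
  after event 4 (t=25: DEL x): {z=37}
  after event 5 (t=34: INC y by 4): {y=4, z=37}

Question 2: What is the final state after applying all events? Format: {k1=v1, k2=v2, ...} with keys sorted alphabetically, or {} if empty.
  after event 1 (t=7: DEL y): {}
  after event 2 (t=9: SET z = 37): {z=37}
  after event 3 (t=16: DEC x by 11): {x=-11, z=37}
  after event 4 (t=25: DEL x): {z=37}
  after event 5 (t=34: INC y by 4): {y=4, z=37}
  after event 6 (t=39: DEC z by 4): {y=4, z=33}
  after event 7 (t=43: SET x = 5): {x=5, y=4, z=33}
  after event 8 (t=53: DEL z): {x=5, y=4}
  after event 9 (t=56: INC y by 8): {x=5, y=12}
  after event 10 (t=65: INC y by 10): {x=5, y=22}
  after event 11 (t=69: SET x = 34): {x=34, y=22}

Answer: {x=34, y=22}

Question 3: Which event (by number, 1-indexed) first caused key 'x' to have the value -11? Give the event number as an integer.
Answer: 3

Derivation:
Looking for first event where x becomes -11:
  event 3: x (absent) -> -11  <-- first match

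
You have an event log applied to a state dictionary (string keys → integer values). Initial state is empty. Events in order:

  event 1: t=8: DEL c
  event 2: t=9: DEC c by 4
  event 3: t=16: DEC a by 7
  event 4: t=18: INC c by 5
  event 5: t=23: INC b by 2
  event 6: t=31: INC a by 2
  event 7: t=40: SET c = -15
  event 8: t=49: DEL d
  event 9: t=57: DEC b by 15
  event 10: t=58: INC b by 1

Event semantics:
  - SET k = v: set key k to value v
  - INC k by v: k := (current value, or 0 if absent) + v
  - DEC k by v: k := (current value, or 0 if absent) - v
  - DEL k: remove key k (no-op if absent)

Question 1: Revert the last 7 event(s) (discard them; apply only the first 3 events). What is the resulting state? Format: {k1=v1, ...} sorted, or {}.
Keep first 3 events (discard last 7):
  after event 1 (t=8: DEL c): {}
  after event 2 (t=9: DEC c by 4): {c=-4}
  after event 3 (t=16: DEC a by 7): {a=-7, c=-4}

Answer: {a=-7, c=-4}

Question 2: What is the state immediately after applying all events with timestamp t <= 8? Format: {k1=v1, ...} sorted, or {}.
Answer: {}

Derivation:
Apply events with t <= 8 (1 events):
  after event 1 (t=8: DEL c): {}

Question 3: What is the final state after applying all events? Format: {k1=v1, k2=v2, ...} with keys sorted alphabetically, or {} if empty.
  after event 1 (t=8: DEL c): {}
  after event 2 (t=9: DEC c by 4): {c=-4}
  after event 3 (t=16: DEC a by 7): {a=-7, c=-4}
  after event 4 (t=18: INC c by 5): {a=-7, c=1}
  after event 5 (t=23: INC b by 2): {a=-7, b=2, c=1}
  after event 6 (t=31: INC a by 2): {a=-5, b=2, c=1}
  after event 7 (t=40: SET c = -15): {a=-5, b=2, c=-15}
  after event 8 (t=49: DEL d): {a=-5, b=2, c=-15}
  after event 9 (t=57: DEC b by 15): {a=-5, b=-13, c=-15}
  after event 10 (t=58: INC b by 1): {a=-5, b=-12, c=-15}

Answer: {a=-5, b=-12, c=-15}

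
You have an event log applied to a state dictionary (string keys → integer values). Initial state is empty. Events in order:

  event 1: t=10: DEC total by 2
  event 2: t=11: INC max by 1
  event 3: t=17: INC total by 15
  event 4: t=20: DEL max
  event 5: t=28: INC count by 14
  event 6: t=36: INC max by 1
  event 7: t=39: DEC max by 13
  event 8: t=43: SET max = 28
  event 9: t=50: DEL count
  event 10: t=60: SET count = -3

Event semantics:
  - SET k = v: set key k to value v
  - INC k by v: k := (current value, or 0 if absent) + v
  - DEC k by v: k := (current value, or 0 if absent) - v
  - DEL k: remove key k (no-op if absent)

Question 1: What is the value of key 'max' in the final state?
Track key 'max' through all 10 events:
  event 1 (t=10: DEC total by 2): max unchanged
  event 2 (t=11: INC max by 1): max (absent) -> 1
  event 3 (t=17: INC total by 15): max unchanged
  event 4 (t=20: DEL max): max 1 -> (absent)
  event 5 (t=28: INC count by 14): max unchanged
  event 6 (t=36: INC max by 1): max (absent) -> 1
  event 7 (t=39: DEC max by 13): max 1 -> -12
  event 8 (t=43: SET max = 28): max -12 -> 28
  event 9 (t=50: DEL count): max unchanged
  event 10 (t=60: SET count = -3): max unchanged
Final: max = 28

Answer: 28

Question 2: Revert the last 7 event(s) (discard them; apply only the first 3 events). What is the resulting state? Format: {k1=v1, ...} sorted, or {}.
Answer: {max=1, total=13}

Derivation:
Keep first 3 events (discard last 7):
  after event 1 (t=10: DEC total by 2): {total=-2}
  after event 2 (t=11: INC max by 1): {max=1, total=-2}
  after event 3 (t=17: INC total by 15): {max=1, total=13}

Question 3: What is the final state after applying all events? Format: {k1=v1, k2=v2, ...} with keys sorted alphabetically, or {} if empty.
  after event 1 (t=10: DEC total by 2): {total=-2}
  after event 2 (t=11: INC max by 1): {max=1, total=-2}
  after event 3 (t=17: INC total by 15): {max=1, total=13}
  after event 4 (t=20: DEL max): {total=13}
  after event 5 (t=28: INC count by 14): {count=14, total=13}
  after event 6 (t=36: INC max by 1): {count=14, max=1, total=13}
  after event 7 (t=39: DEC max by 13): {count=14, max=-12, total=13}
  after event 8 (t=43: SET max = 28): {count=14, max=28, total=13}
  after event 9 (t=50: DEL count): {max=28, total=13}
  after event 10 (t=60: SET count = -3): {count=-3, max=28, total=13}

Answer: {count=-3, max=28, total=13}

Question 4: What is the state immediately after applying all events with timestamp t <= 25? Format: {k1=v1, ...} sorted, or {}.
Answer: {total=13}

Derivation:
Apply events with t <= 25 (4 events):
  after event 1 (t=10: DEC total by 2): {total=-2}
  after event 2 (t=11: INC max by 1): {max=1, total=-2}
  after event 3 (t=17: INC total by 15): {max=1, total=13}
  after event 4 (t=20: DEL max): {total=13}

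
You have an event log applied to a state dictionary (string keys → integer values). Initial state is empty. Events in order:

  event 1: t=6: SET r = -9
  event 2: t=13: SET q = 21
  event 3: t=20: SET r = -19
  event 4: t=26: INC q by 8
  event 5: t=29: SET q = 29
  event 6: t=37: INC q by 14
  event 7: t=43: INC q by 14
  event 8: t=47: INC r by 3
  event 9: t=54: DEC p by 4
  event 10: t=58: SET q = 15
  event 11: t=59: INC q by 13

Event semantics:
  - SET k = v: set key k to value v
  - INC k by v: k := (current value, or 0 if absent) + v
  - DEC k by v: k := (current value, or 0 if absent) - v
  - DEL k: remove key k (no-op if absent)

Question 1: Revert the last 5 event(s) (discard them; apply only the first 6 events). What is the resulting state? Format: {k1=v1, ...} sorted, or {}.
Answer: {q=43, r=-19}

Derivation:
Keep first 6 events (discard last 5):
  after event 1 (t=6: SET r = -9): {r=-9}
  after event 2 (t=13: SET q = 21): {q=21, r=-9}
  after event 3 (t=20: SET r = -19): {q=21, r=-19}
  after event 4 (t=26: INC q by 8): {q=29, r=-19}
  after event 5 (t=29: SET q = 29): {q=29, r=-19}
  after event 6 (t=37: INC q by 14): {q=43, r=-19}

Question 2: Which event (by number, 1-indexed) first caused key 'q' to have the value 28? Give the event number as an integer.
Answer: 11

Derivation:
Looking for first event where q becomes 28:
  event 2: q = 21
  event 3: q = 21
  event 4: q = 29
  event 5: q = 29
  event 6: q = 43
  event 7: q = 57
  event 8: q = 57
  event 9: q = 57
  event 10: q = 15
  event 11: q 15 -> 28  <-- first match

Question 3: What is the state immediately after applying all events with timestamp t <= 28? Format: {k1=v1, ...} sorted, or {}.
Apply events with t <= 28 (4 events):
  after event 1 (t=6: SET r = -9): {r=-9}
  after event 2 (t=13: SET q = 21): {q=21, r=-9}
  after event 3 (t=20: SET r = -19): {q=21, r=-19}
  after event 4 (t=26: INC q by 8): {q=29, r=-19}

Answer: {q=29, r=-19}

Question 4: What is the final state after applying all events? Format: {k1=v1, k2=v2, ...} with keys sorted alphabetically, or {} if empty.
Answer: {p=-4, q=28, r=-16}

Derivation:
  after event 1 (t=6: SET r = -9): {r=-9}
  after event 2 (t=13: SET q = 21): {q=21, r=-9}
  after event 3 (t=20: SET r = -19): {q=21, r=-19}
  after event 4 (t=26: INC q by 8): {q=29, r=-19}
  after event 5 (t=29: SET q = 29): {q=29, r=-19}
  after event 6 (t=37: INC q by 14): {q=43, r=-19}
  after event 7 (t=43: INC q by 14): {q=57, r=-19}
  after event 8 (t=47: INC r by 3): {q=57, r=-16}
  after event 9 (t=54: DEC p by 4): {p=-4, q=57, r=-16}
  after event 10 (t=58: SET q = 15): {p=-4, q=15, r=-16}
  after event 11 (t=59: INC q by 13): {p=-4, q=28, r=-16}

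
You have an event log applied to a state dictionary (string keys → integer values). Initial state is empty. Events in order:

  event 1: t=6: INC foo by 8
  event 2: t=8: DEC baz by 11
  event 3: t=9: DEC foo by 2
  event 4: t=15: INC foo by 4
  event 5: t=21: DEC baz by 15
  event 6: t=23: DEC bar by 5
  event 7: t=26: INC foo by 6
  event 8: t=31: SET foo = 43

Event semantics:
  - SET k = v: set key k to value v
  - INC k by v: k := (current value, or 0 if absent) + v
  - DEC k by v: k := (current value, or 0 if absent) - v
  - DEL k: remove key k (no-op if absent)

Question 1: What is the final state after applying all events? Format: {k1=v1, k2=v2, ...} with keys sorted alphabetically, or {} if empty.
Answer: {bar=-5, baz=-26, foo=43}

Derivation:
  after event 1 (t=6: INC foo by 8): {foo=8}
  after event 2 (t=8: DEC baz by 11): {baz=-11, foo=8}
  after event 3 (t=9: DEC foo by 2): {baz=-11, foo=6}
  after event 4 (t=15: INC foo by 4): {baz=-11, foo=10}
  after event 5 (t=21: DEC baz by 15): {baz=-26, foo=10}
  after event 6 (t=23: DEC bar by 5): {bar=-5, baz=-26, foo=10}
  after event 7 (t=26: INC foo by 6): {bar=-5, baz=-26, foo=16}
  after event 8 (t=31: SET foo = 43): {bar=-5, baz=-26, foo=43}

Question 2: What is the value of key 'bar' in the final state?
Track key 'bar' through all 8 events:
  event 1 (t=6: INC foo by 8): bar unchanged
  event 2 (t=8: DEC baz by 11): bar unchanged
  event 3 (t=9: DEC foo by 2): bar unchanged
  event 4 (t=15: INC foo by 4): bar unchanged
  event 5 (t=21: DEC baz by 15): bar unchanged
  event 6 (t=23: DEC bar by 5): bar (absent) -> -5
  event 7 (t=26: INC foo by 6): bar unchanged
  event 8 (t=31: SET foo = 43): bar unchanged
Final: bar = -5

Answer: -5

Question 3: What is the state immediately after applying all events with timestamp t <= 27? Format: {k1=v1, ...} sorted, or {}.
Answer: {bar=-5, baz=-26, foo=16}

Derivation:
Apply events with t <= 27 (7 events):
  after event 1 (t=6: INC foo by 8): {foo=8}
  after event 2 (t=8: DEC baz by 11): {baz=-11, foo=8}
  after event 3 (t=9: DEC foo by 2): {baz=-11, foo=6}
  after event 4 (t=15: INC foo by 4): {baz=-11, foo=10}
  after event 5 (t=21: DEC baz by 15): {baz=-26, foo=10}
  after event 6 (t=23: DEC bar by 5): {bar=-5, baz=-26, foo=10}
  after event 7 (t=26: INC foo by 6): {bar=-5, baz=-26, foo=16}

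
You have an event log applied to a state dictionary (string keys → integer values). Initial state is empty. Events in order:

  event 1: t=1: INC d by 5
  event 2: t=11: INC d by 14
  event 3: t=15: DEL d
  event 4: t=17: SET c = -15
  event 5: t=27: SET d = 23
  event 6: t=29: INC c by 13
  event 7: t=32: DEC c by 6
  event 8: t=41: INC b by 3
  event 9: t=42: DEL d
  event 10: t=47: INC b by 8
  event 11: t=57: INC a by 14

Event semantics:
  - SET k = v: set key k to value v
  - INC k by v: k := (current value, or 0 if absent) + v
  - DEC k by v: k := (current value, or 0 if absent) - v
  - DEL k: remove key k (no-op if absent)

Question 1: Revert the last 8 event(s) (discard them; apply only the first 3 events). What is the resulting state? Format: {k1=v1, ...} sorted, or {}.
Answer: {}

Derivation:
Keep first 3 events (discard last 8):
  after event 1 (t=1: INC d by 5): {d=5}
  after event 2 (t=11: INC d by 14): {d=19}
  after event 3 (t=15: DEL d): {}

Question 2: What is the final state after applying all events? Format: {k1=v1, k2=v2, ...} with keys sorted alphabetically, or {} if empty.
Answer: {a=14, b=11, c=-8}

Derivation:
  after event 1 (t=1: INC d by 5): {d=5}
  after event 2 (t=11: INC d by 14): {d=19}
  after event 3 (t=15: DEL d): {}
  after event 4 (t=17: SET c = -15): {c=-15}
  after event 5 (t=27: SET d = 23): {c=-15, d=23}
  after event 6 (t=29: INC c by 13): {c=-2, d=23}
  after event 7 (t=32: DEC c by 6): {c=-8, d=23}
  after event 8 (t=41: INC b by 3): {b=3, c=-8, d=23}
  after event 9 (t=42: DEL d): {b=3, c=-8}
  after event 10 (t=47: INC b by 8): {b=11, c=-8}
  after event 11 (t=57: INC a by 14): {a=14, b=11, c=-8}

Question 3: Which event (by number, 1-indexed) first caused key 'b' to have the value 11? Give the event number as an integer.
Answer: 10

Derivation:
Looking for first event where b becomes 11:
  event 8: b = 3
  event 9: b = 3
  event 10: b 3 -> 11  <-- first match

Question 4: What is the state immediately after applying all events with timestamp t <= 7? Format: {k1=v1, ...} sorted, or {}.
Apply events with t <= 7 (1 events):
  after event 1 (t=1: INC d by 5): {d=5}

Answer: {d=5}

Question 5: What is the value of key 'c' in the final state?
Track key 'c' through all 11 events:
  event 1 (t=1: INC d by 5): c unchanged
  event 2 (t=11: INC d by 14): c unchanged
  event 3 (t=15: DEL d): c unchanged
  event 4 (t=17: SET c = -15): c (absent) -> -15
  event 5 (t=27: SET d = 23): c unchanged
  event 6 (t=29: INC c by 13): c -15 -> -2
  event 7 (t=32: DEC c by 6): c -2 -> -8
  event 8 (t=41: INC b by 3): c unchanged
  event 9 (t=42: DEL d): c unchanged
  event 10 (t=47: INC b by 8): c unchanged
  event 11 (t=57: INC a by 14): c unchanged
Final: c = -8

Answer: -8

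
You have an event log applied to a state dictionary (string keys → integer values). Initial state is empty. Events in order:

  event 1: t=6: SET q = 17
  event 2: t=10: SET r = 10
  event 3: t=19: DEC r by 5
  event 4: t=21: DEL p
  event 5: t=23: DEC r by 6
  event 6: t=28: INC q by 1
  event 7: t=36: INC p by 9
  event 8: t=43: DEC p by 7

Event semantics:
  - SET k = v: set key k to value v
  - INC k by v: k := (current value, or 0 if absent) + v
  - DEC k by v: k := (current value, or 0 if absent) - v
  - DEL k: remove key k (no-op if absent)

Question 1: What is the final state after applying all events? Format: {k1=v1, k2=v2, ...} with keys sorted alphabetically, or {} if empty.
Answer: {p=2, q=18, r=-1}

Derivation:
  after event 1 (t=6: SET q = 17): {q=17}
  after event 2 (t=10: SET r = 10): {q=17, r=10}
  after event 3 (t=19: DEC r by 5): {q=17, r=5}
  after event 4 (t=21: DEL p): {q=17, r=5}
  after event 5 (t=23: DEC r by 6): {q=17, r=-1}
  after event 6 (t=28: INC q by 1): {q=18, r=-1}
  after event 7 (t=36: INC p by 9): {p=9, q=18, r=-1}
  after event 8 (t=43: DEC p by 7): {p=2, q=18, r=-1}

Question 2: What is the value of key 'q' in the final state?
Track key 'q' through all 8 events:
  event 1 (t=6: SET q = 17): q (absent) -> 17
  event 2 (t=10: SET r = 10): q unchanged
  event 3 (t=19: DEC r by 5): q unchanged
  event 4 (t=21: DEL p): q unchanged
  event 5 (t=23: DEC r by 6): q unchanged
  event 6 (t=28: INC q by 1): q 17 -> 18
  event 7 (t=36: INC p by 9): q unchanged
  event 8 (t=43: DEC p by 7): q unchanged
Final: q = 18

Answer: 18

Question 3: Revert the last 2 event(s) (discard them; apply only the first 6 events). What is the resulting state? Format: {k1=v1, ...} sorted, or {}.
Answer: {q=18, r=-1}

Derivation:
Keep first 6 events (discard last 2):
  after event 1 (t=6: SET q = 17): {q=17}
  after event 2 (t=10: SET r = 10): {q=17, r=10}
  after event 3 (t=19: DEC r by 5): {q=17, r=5}
  after event 4 (t=21: DEL p): {q=17, r=5}
  after event 5 (t=23: DEC r by 6): {q=17, r=-1}
  after event 6 (t=28: INC q by 1): {q=18, r=-1}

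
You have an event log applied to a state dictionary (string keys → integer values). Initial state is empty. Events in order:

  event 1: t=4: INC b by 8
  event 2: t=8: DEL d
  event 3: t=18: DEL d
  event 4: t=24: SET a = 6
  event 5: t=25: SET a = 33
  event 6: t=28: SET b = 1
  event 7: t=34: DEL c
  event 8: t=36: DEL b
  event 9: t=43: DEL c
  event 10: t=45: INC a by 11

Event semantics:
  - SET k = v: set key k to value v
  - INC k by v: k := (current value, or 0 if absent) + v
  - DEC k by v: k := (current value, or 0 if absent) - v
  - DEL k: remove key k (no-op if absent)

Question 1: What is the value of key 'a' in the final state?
Track key 'a' through all 10 events:
  event 1 (t=4: INC b by 8): a unchanged
  event 2 (t=8: DEL d): a unchanged
  event 3 (t=18: DEL d): a unchanged
  event 4 (t=24: SET a = 6): a (absent) -> 6
  event 5 (t=25: SET a = 33): a 6 -> 33
  event 6 (t=28: SET b = 1): a unchanged
  event 7 (t=34: DEL c): a unchanged
  event 8 (t=36: DEL b): a unchanged
  event 9 (t=43: DEL c): a unchanged
  event 10 (t=45: INC a by 11): a 33 -> 44
Final: a = 44

Answer: 44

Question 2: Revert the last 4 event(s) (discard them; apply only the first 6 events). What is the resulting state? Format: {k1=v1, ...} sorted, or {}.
Keep first 6 events (discard last 4):
  after event 1 (t=4: INC b by 8): {b=8}
  after event 2 (t=8: DEL d): {b=8}
  after event 3 (t=18: DEL d): {b=8}
  after event 4 (t=24: SET a = 6): {a=6, b=8}
  after event 5 (t=25: SET a = 33): {a=33, b=8}
  after event 6 (t=28: SET b = 1): {a=33, b=1}

Answer: {a=33, b=1}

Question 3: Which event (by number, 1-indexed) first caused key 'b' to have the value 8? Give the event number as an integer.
Answer: 1

Derivation:
Looking for first event where b becomes 8:
  event 1: b (absent) -> 8  <-- first match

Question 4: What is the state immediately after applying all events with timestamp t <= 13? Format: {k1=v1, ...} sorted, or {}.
Apply events with t <= 13 (2 events):
  after event 1 (t=4: INC b by 8): {b=8}
  after event 2 (t=8: DEL d): {b=8}

Answer: {b=8}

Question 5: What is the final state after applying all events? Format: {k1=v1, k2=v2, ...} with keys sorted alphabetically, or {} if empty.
Answer: {a=44}

Derivation:
  after event 1 (t=4: INC b by 8): {b=8}
  after event 2 (t=8: DEL d): {b=8}
  after event 3 (t=18: DEL d): {b=8}
  after event 4 (t=24: SET a = 6): {a=6, b=8}
  after event 5 (t=25: SET a = 33): {a=33, b=8}
  after event 6 (t=28: SET b = 1): {a=33, b=1}
  after event 7 (t=34: DEL c): {a=33, b=1}
  after event 8 (t=36: DEL b): {a=33}
  after event 9 (t=43: DEL c): {a=33}
  after event 10 (t=45: INC a by 11): {a=44}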